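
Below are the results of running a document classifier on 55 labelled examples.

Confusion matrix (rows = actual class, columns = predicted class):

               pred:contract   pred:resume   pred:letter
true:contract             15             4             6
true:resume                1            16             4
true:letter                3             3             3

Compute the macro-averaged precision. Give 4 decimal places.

Per-class precision (TP/(TP+FP)):
  contract: TP=15, FP=1+3=4 → 15/19 = 0.78947
  resume: TP=16, FP=4+3=7 → 16/23 = 0.69565
  letter: TP=3, FP=6+4=10 → 3/13 = 0.23077
Macro-precision = mean = (0.78947 + 0.69565 + 0.23077) / 3 = 0.5720

0.5720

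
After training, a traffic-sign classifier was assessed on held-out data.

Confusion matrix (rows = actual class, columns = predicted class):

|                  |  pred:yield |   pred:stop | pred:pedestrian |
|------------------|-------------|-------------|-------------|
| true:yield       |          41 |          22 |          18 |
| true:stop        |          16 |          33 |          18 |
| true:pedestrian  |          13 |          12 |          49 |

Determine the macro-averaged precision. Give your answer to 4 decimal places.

0.5516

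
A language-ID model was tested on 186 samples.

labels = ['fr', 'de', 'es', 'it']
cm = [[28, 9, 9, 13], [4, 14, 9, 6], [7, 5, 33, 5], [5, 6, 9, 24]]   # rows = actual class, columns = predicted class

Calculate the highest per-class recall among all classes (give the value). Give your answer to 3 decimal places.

Per-class recall (TP/(TP+FN)):
  fr: TP=28, FN=9+9+13=31 → 28/59 = 0.4746
  de: TP=14, FN=4+9+6=19 → 14/33 = 0.4242
  es: TP=33, FN=7+5+5=17 → 33/50 = 0.6600
  it: TP=24, FN=5+6+9=20 → 24/44 = 0.5455
Highest is class 'es' with recall = 0.660.

0.660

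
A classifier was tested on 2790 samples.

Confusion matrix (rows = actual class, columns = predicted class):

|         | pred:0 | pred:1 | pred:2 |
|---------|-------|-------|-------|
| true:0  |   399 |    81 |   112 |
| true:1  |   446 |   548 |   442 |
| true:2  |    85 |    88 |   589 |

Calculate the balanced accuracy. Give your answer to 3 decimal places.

Balanced accuracy = mean of per-class recall.
  0: recall = 399/592 = 0.6740
  1: recall = 548/1436 = 0.3816
  2: recall = 589/762 = 0.7730
Mean = (0.6740 + 0.3816 + 0.7730) / 3 = 0.610

0.610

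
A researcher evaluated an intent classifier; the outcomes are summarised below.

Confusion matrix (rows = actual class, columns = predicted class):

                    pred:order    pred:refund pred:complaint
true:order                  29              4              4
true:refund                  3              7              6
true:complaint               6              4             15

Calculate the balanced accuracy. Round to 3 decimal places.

Balanced accuracy = mean of per-class recall.
  order: recall = 29/37 = 0.7838
  refund: recall = 7/16 = 0.4375
  complaint: recall = 15/25 = 0.6000
Mean = (0.7838 + 0.4375 + 0.6000) / 3 = 0.607

0.607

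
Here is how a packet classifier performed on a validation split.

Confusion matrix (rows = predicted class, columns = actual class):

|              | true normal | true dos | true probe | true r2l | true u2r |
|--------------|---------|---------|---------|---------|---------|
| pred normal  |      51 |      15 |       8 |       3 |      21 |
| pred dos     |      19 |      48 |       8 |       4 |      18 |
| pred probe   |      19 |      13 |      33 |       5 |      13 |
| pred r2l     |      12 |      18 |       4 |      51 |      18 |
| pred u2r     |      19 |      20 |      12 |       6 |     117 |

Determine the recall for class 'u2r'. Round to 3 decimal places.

0.626

recall = TP/(TP+FN).
u2r: TP=117, FN=21+18+13+18=70 → 117/187 = 0.6257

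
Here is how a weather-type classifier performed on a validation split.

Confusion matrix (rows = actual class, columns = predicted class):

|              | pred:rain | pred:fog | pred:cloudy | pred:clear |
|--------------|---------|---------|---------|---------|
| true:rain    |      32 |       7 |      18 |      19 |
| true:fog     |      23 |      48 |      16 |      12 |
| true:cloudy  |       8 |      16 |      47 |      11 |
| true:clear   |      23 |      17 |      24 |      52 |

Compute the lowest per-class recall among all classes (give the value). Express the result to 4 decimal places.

Per-class recall (TP/(TP+FN)):
  rain: TP=32, FN=7+18+19=44 → 32/76 = 0.42105
  fog: TP=48, FN=23+16+12=51 → 48/99 = 0.48485
  cloudy: TP=47, FN=8+16+11=35 → 47/82 = 0.57317
  clear: TP=52, FN=23+17+24=64 → 52/116 = 0.44828
Lowest is class 'rain' with recall = 0.4211.

0.4211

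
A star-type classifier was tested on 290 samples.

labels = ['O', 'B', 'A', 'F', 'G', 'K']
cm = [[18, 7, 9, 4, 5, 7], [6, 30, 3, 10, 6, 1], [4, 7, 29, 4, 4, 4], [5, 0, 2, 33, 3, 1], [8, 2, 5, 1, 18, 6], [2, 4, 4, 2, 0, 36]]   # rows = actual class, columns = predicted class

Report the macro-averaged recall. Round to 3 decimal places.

0.567

Per-class recall (TP/(TP+FN)):
  O: TP=18, FN=7+9+4+5+7=32 → 18/50 = 0.3600
  B: TP=30, FN=6+3+10+6+1=26 → 30/56 = 0.5357
  A: TP=29, FN=4+7+4+4+4=23 → 29/52 = 0.5577
  F: TP=33, FN=5+0+2+3+1=11 → 33/44 = 0.7500
  G: TP=18, FN=8+2+5+1+6=22 → 18/40 = 0.4500
  K: TP=36, FN=2+4+4+2+0=12 → 36/48 = 0.7500
Macro-recall = mean = (0.3600 + 0.5357 + 0.5577 + 0.7500 + 0.4500 + 0.7500) / 6 = 0.567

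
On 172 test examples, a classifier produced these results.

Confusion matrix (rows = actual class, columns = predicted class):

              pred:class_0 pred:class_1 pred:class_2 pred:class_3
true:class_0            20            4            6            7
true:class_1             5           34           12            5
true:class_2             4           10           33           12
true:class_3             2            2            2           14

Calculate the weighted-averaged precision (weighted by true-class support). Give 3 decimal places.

Per-class precision (TP/(TP+FP)):
  class_0: TP=20, FP=5+4+2=11 → 20/31 = 0.6452
  class_1: TP=34, FP=4+10+2=16 → 34/50 = 0.6800
  class_2: TP=33, FP=6+12+2=20 → 33/53 = 0.6226
  class_3: TP=14, FP=7+5+12=24 → 14/38 = 0.3684
Weighted-precision = Σ (supportᵢ/N)·precisionᵢ with N=172: (37/172)·0.6452 + (56/172)·0.6800 + (59/172)·0.6226 + (20/172)·0.3684 = 0.617

0.617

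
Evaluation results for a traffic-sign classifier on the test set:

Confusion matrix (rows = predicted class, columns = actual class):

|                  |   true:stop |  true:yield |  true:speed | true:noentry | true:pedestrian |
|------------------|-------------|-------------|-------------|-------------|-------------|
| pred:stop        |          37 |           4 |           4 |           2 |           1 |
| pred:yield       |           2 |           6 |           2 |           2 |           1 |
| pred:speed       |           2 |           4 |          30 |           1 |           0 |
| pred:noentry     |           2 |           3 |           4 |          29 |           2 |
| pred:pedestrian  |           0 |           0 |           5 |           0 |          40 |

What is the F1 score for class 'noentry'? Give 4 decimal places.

F1 score = 2·TP/(2·TP+FP+FN).
noentry: TP=29, FP=2+3+4+2=11, FN=2+2+1+0=5 → 58/74 = 0.78378

0.7838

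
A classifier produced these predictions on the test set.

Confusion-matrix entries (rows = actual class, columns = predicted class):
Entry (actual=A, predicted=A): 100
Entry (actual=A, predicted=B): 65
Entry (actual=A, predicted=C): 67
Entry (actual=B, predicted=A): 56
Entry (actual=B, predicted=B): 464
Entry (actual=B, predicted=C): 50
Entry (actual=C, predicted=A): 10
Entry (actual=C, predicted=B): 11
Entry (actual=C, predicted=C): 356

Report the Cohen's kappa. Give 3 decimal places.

0.647

Observed agreement pₒ = trace/N = 920/1179 = 0.7803
Expected agreement pₑ = Σ (rowᵢ·colᵢ)/N² = (232·166 + 570·540 + 377·473)/1179² = 0.3774
κ = (pₒ − pₑ)/(1 − pₑ) = (0.7803 − 0.3774)/(1 − 0.3774) = 0.647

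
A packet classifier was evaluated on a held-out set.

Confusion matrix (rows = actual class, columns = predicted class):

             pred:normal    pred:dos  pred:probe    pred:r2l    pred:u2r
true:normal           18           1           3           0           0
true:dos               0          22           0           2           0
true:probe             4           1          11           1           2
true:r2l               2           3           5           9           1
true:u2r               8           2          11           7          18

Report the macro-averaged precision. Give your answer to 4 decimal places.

Per-class precision (TP/(TP+FP)):
  normal: TP=18, FP=0+4+2+8=14 → 18/32 = 0.56250
  dos: TP=22, FP=1+1+3+2=7 → 22/29 = 0.75862
  probe: TP=11, FP=3+0+5+11=19 → 11/30 = 0.36667
  r2l: TP=9, FP=0+2+1+7=10 → 9/19 = 0.47368
  u2r: TP=18, FP=0+0+2+1=3 → 18/21 = 0.85714
Macro-precision = mean = (0.56250 + 0.75862 + 0.36667 + 0.47368 + 0.85714) / 5 = 0.6037

0.6037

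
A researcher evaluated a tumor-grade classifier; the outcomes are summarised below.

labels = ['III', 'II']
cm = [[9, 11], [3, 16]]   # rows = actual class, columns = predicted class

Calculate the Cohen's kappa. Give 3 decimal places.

0.289

Observed agreement pₒ = trace/N = 25/39 = 0.6410
Expected agreement pₑ = Σ (rowᵢ·colᵢ)/N² = (20·12 + 19·27)/39² = 0.4951
κ = (pₒ − pₑ)/(1 − pₑ) = (0.6410 − 0.4951)/(1 − 0.4951) = 0.289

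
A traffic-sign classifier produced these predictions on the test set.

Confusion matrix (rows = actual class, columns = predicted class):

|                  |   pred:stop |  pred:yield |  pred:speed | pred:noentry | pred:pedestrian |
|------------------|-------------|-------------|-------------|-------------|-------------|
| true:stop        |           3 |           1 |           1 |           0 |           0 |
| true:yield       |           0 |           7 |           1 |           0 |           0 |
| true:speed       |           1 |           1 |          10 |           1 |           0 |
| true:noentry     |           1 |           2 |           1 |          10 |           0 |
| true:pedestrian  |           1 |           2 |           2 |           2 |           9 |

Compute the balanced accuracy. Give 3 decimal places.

0.704

Balanced accuracy = mean of per-class recall.
  stop: recall = 3/5 = 0.6000
  yield: recall = 7/8 = 0.8750
  speed: recall = 10/13 = 0.7692
  noentry: recall = 10/14 = 0.7143
  pedestrian: recall = 9/16 = 0.5625
Mean = (0.6000 + 0.8750 + 0.7692 + 0.7143 + 0.5625) / 5 = 0.704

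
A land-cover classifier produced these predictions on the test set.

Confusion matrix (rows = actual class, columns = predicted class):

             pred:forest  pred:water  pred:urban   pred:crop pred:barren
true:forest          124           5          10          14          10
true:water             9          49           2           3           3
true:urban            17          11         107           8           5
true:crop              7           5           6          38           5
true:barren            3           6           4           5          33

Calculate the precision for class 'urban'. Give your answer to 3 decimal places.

0.829

Take TP from the diagonal, FP from the rest of the 'urban' prediction marginal, FN from the rest of the 'urban' actual marginal.
precision = TP/(TP+FP).
urban: TP=107, FP=10+2+6+4=22 → 107/129 = 0.8295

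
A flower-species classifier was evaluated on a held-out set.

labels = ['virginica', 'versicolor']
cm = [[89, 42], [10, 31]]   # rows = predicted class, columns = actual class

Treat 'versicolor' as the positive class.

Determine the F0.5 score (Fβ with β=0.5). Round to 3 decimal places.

0.654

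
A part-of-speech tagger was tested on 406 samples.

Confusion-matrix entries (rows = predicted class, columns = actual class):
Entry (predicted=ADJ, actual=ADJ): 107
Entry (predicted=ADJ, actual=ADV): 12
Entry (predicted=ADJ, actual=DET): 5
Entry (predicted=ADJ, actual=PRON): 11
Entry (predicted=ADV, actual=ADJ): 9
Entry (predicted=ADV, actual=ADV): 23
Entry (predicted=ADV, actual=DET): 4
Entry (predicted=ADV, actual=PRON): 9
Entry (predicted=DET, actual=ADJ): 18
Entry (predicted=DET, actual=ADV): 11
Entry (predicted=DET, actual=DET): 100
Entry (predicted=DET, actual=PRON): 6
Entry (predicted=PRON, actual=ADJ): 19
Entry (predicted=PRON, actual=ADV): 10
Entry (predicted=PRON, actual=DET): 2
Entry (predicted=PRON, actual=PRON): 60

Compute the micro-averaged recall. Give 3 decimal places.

0.714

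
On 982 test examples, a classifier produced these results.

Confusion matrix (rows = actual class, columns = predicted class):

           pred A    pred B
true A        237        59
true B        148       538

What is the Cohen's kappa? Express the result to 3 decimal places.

0.539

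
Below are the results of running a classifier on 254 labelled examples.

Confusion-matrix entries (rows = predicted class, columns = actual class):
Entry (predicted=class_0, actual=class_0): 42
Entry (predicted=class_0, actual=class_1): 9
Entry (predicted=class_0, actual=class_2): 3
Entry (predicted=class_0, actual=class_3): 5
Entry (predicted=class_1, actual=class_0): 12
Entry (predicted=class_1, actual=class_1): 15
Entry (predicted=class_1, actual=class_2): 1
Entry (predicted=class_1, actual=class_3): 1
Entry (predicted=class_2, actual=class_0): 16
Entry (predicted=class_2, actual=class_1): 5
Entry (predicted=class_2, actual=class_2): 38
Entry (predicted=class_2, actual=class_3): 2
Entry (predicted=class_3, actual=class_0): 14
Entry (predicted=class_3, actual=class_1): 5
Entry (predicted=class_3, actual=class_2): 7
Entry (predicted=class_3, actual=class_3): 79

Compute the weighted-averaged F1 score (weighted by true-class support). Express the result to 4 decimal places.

0.6732

Per-class F1 score (2·TP/(2·TP+FP+FN)):
  class_0: TP=42, FP=9+3+5=17, FN=12+16+14=42 → 84/143 = 0.58741
  class_1: TP=15, FP=12+1+1=14, FN=9+5+5=19 → 30/63 = 0.47619
  class_2: TP=38, FP=16+5+2=23, FN=3+1+7=11 → 76/110 = 0.69091
  class_3: TP=79, FP=14+5+7=26, FN=5+1+2=8 → 158/192 = 0.82292
Weighted-F1 score = Σ (supportᵢ/N)·F1 scoreᵢ with N=254: (84/254)·0.58741 + (34/254)·0.47619 + (49/254)·0.69091 + (87/254)·0.82292 = 0.6732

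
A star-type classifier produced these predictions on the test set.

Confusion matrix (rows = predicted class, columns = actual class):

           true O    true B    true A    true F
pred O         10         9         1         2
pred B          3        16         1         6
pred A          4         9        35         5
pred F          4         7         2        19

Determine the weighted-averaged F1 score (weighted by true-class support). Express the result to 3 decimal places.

0.587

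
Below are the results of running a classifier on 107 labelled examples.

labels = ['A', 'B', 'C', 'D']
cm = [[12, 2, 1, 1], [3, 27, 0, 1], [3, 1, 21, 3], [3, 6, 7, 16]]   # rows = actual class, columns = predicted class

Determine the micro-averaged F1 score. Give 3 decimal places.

0.710

Micro-averaging pools counts across classes: ΣTP=76, ΣFP=31, ΣFN=31.
Micro-F1 score = 2·TP/(2·TP+FP+FN) on pooled counts = 0.710 (equals overall accuracy in single-label multiclass).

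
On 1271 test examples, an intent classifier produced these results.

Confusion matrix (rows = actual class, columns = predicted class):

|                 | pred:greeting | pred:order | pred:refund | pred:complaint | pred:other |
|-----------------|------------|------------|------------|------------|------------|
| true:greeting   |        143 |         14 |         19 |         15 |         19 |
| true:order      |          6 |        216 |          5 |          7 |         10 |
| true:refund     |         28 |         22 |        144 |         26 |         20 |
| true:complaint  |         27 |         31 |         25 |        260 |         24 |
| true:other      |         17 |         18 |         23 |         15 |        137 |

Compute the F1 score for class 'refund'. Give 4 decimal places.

0.6316

One-vs-rest for 'refund': TP = diagonal; FP = other classes predicted 'refund'; FN = 'refund' predicted as other.
F1 score = 2·TP/(2·TP+FP+FN).
refund: TP=144, FP=19+5+25+23=72, FN=28+22+26+20=96 → 288/456 = 0.63158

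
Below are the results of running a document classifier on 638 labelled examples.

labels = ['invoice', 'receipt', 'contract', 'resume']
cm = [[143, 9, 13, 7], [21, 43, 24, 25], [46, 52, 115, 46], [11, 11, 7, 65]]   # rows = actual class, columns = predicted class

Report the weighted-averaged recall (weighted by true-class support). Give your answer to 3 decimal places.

Per-class recall (TP/(TP+FN)):
  invoice: TP=143, FN=9+13+7=29 → 143/172 = 0.8314
  receipt: TP=43, FN=21+24+25=70 → 43/113 = 0.3805
  contract: TP=115, FN=46+52+46=144 → 115/259 = 0.4440
  resume: TP=65, FN=11+11+7=29 → 65/94 = 0.6915
Weighted-recall = Σ (supportᵢ/N)·recallᵢ with N=638: (172/638)·0.8314 + (113/638)·0.3805 + (259/638)·0.4440 + (94/638)·0.6915 = 0.574

0.574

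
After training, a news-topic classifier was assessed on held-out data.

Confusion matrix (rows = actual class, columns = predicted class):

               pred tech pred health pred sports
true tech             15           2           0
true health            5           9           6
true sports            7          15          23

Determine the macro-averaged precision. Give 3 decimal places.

0.565

Per-class precision (TP/(TP+FP)):
  tech: TP=15, FP=5+7=12 → 15/27 = 0.5556
  health: TP=9, FP=2+15=17 → 9/26 = 0.3462
  sports: TP=23, FP=0+6=6 → 23/29 = 0.7931
Macro-precision = mean = (0.5556 + 0.3462 + 0.7931) / 3 = 0.565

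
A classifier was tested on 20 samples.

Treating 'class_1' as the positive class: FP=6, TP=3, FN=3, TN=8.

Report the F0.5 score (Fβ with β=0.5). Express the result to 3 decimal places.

0.357

Fβ = (1+β²)·TP / ((1+β²)·TP + β²·FN + FP), with β²=1/4
= 1.25·3 / (1.25·3 + 0.25·3 + 6) = 0.357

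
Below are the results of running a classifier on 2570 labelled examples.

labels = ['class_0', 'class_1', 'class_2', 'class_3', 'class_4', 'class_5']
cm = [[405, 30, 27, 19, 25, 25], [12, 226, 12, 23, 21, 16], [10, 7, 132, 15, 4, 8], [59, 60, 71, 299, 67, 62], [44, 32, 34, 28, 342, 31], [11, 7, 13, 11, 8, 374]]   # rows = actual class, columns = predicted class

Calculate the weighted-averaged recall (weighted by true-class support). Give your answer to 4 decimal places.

Per-class recall (TP/(TP+FN)):
  class_0: TP=405, FN=30+27+19+25+25=126 → 405/531 = 0.76271
  class_1: TP=226, FN=12+12+23+21+16=84 → 226/310 = 0.72903
  class_2: TP=132, FN=10+7+15+4+8=44 → 132/176 = 0.75000
  class_3: TP=299, FN=59+60+71+67+62=319 → 299/618 = 0.48382
  class_4: TP=342, FN=44+32+34+28+31=169 → 342/511 = 0.66928
  class_5: TP=374, FN=11+7+13+11+8=50 → 374/424 = 0.88208
Weighted-recall = Σ (supportᵢ/N)·recallᵢ with N=2570: (531/2570)·0.76271 + (310/2570)·0.72903 + (176/2570)·0.75000 + (618/2570)·0.48382 + (511/2570)·0.66928 + (424/2570)·0.88208 = 0.6918

0.6918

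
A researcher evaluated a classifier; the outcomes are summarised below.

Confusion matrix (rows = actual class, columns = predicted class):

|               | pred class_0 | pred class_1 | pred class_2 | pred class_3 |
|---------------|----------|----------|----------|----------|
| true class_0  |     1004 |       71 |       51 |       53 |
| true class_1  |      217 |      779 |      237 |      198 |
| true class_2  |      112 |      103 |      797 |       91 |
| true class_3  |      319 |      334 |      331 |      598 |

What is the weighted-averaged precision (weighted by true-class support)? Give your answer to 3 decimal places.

0.606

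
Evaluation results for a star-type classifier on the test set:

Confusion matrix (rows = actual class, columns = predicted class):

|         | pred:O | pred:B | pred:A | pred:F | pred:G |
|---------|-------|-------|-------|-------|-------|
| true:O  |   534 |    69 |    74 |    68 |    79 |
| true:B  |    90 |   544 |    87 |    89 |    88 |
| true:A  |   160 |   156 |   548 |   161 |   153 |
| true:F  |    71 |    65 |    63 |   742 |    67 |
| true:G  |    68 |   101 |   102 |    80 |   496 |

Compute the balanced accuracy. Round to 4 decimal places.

Balanced accuracy = mean of per-class recall.
  O: recall = 534/824 = 0.64806
  B: recall = 544/898 = 0.60579
  A: recall = 548/1178 = 0.46520
  F: recall = 742/1008 = 0.73611
  G: recall = 496/847 = 0.58560
Mean = (0.64806 + 0.60579 + 0.46520 + 0.73611 + 0.58560) / 5 = 0.6082

0.6082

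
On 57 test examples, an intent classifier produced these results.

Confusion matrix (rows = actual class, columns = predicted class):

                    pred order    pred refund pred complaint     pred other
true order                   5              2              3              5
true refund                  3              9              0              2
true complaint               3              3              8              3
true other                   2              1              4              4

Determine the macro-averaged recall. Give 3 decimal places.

0.453

Per-class recall (TP/(TP+FN)):
  order: TP=5, FN=2+3+5=10 → 5/15 = 0.3333
  refund: TP=9, FN=3+0+2=5 → 9/14 = 0.6429
  complaint: TP=8, FN=3+3+3=9 → 8/17 = 0.4706
  other: TP=4, FN=2+1+4=7 → 4/11 = 0.3636
Macro-recall = mean = (0.3333 + 0.6429 + 0.4706 + 0.3636) / 4 = 0.453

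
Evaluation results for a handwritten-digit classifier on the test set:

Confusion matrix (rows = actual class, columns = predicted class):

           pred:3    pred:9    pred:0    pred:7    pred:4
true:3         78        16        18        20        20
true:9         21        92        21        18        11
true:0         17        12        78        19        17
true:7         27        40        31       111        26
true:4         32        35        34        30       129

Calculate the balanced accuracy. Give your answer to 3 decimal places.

0.518

Balanced accuracy = mean of per-class recall.
  3: recall = 78/152 = 0.5132
  9: recall = 92/163 = 0.5644
  0: recall = 78/143 = 0.5455
  7: recall = 111/235 = 0.4723
  4: recall = 129/260 = 0.4962
Mean = (0.5132 + 0.5644 + 0.5455 + 0.4723 + 0.4962) / 5 = 0.518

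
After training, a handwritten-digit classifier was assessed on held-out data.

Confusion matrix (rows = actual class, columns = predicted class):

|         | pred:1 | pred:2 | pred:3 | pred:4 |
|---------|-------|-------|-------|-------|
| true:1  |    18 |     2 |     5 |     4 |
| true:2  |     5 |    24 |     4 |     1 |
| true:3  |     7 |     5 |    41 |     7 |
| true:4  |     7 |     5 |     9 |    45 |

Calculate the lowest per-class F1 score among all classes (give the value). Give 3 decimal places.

Per-class F1 score (2·TP/(2·TP+FP+FN)):
  1: TP=18, FP=5+7+7=19, FN=2+5+4=11 → 36/66 = 0.5455
  2: TP=24, FP=2+5+5=12, FN=5+4+1=10 → 48/70 = 0.6857
  3: TP=41, FP=5+4+9=18, FN=7+5+7=19 → 82/119 = 0.6891
  4: TP=45, FP=4+1+7=12, FN=7+5+9=21 → 90/123 = 0.7317
Lowest is class '1' with F1 score = 0.545.

0.545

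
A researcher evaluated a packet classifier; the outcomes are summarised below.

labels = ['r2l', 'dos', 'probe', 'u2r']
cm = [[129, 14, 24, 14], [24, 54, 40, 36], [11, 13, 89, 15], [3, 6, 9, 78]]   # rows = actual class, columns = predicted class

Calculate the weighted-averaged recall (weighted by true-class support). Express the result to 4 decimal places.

0.6261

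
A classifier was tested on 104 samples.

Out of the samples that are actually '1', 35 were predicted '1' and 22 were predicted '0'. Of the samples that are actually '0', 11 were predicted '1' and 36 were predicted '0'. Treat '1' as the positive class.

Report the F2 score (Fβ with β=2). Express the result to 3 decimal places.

0.639

Fβ = (1+β²)·TP / ((1+β²)·TP + β²·FN + FP), with β²=4
= 5·35 / (5·35 + 4·22 + 11) = 0.639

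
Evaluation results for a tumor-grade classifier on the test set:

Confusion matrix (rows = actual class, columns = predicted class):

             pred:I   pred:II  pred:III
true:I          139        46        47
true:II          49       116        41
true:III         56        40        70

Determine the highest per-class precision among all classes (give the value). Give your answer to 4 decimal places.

Per-class precision (TP/(TP+FP)):
  I: TP=139, FP=49+56=105 → 139/244 = 0.56967
  II: TP=116, FP=46+40=86 → 116/202 = 0.57426
  III: TP=70, FP=47+41=88 → 70/158 = 0.44304
Highest is class 'II' with precision = 0.5743.

0.5743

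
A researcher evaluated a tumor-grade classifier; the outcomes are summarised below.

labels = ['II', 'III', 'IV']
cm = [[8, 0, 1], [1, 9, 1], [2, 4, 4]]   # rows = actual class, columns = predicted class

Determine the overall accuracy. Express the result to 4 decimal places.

0.7000

Accuracy = trace / total = (8+9+4=21) / 30 = 21/30 = 0.7000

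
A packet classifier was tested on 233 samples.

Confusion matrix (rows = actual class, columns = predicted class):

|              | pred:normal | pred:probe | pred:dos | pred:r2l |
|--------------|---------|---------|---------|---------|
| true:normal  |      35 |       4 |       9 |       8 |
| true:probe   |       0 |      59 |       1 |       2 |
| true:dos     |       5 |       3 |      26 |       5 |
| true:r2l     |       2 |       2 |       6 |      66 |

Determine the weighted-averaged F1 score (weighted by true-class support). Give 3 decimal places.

Per-class F1 score (2·TP/(2·TP+FP+FN)):
  normal: TP=35, FP=0+5+2=7, FN=4+9+8=21 → 70/98 = 0.7143
  probe: TP=59, FP=4+3+2=9, FN=0+1+2=3 → 118/130 = 0.9077
  dos: TP=26, FP=9+1+6=16, FN=5+3+5=13 → 52/81 = 0.6420
  r2l: TP=66, FP=8+2+5=15, FN=2+2+6=10 → 132/157 = 0.8408
Weighted-F1 score = Σ (supportᵢ/N)·F1 scoreᵢ with N=233: (56/233)·0.7143 + (62/233)·0.9077 + (39/233)·0.6420 + (76/233)·0.8408 = 0.795

0.795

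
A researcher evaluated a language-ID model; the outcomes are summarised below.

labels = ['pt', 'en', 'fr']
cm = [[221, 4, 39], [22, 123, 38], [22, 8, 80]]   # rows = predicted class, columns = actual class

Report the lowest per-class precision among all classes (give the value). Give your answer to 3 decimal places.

Per-class precision (TP/(TP+FP)):
  pt: TP=221, FP=4+39=43 → 221/264 = 0.8371
  en: TP=123, FP=22+38=60 → 123/183 = 0.6721
  fr: TP=80, FP=22+8=30 → 80/110 = 0.7273
Lowest is class 'en' with precision = 0.672.

0.672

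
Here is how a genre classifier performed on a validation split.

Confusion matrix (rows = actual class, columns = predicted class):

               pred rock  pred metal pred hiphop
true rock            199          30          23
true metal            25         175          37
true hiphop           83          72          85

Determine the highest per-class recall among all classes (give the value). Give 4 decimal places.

0.7897

Per-class recall (TP/(TP+FN)):
  rock: TP=199, FN=30+23=53 → 199/252 = 0.78968
  metal: TP=175, FN=25+37=62 → 175/237 = 0.73840
  hiphop: TP=85, FN=83+72=155 → 85/240 = 0.35417
Highest is class 'rock' with recall = 0.7897.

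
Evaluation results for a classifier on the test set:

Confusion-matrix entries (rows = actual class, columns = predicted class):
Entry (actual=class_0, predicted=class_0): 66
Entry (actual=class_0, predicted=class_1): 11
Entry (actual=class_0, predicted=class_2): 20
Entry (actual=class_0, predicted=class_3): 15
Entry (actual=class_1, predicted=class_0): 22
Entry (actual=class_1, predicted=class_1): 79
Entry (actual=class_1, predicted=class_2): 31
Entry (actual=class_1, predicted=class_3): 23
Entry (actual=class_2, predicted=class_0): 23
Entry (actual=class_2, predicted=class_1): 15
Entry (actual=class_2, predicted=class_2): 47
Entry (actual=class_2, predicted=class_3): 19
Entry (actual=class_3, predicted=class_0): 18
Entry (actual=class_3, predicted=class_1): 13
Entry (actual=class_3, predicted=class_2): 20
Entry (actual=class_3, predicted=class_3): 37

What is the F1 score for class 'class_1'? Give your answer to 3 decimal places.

0.579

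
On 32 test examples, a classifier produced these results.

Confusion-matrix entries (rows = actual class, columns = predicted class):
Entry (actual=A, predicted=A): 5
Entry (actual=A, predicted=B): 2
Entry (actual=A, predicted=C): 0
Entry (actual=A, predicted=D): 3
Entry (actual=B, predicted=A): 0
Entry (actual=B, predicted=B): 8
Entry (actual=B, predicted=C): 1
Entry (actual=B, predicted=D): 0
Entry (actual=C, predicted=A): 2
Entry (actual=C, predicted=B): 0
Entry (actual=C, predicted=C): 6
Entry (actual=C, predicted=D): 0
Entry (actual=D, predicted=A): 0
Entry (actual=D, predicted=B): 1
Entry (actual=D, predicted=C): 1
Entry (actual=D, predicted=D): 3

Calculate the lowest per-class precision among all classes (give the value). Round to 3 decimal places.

0.500

Per-class precision (TP/(TP+FP)):
  A: TP=5, FP=0+2+0=2 → 5/7 = 0.7143
  B: TP=8, FP=2+0+1=3 → 8/11 = 0.7273
  C: TP=6, FP=0+1+1=2 → 6/8 = 0.7500
  D: TP=3, FP=3+0+0=3 → 3/6 = 0.5000
Lowest is class 'D' with precision = 0.500.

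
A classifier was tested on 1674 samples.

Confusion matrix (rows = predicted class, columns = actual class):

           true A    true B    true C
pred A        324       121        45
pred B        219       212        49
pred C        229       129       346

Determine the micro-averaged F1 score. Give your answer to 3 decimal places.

0.527

Micro-averaging pools counts across classes: ΣTP=882, ΣFP=792, ΣFN=792.
Micro-F1 score = 2·TP/(2·TP+FP+FN) on pooled counts = 0.527 (equals overall accuracy in single-label multiclass).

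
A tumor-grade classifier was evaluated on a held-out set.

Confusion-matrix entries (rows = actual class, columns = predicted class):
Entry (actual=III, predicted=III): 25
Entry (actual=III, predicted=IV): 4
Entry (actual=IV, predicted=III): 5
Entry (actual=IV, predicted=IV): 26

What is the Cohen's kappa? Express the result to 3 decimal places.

Observed agreement pₒ = trace/N = 51/60 = 0.8500
Expected agreement pₑ = Σ (rowᵢ·colᵢ)/N² = (29·30 + 31·30)/60² = 0.5000
κ = (pₒ − pₑ)/(1 − pₑ) = (0.8500 − 0.5000)/(1 − 0.5000) = 0.700

0.700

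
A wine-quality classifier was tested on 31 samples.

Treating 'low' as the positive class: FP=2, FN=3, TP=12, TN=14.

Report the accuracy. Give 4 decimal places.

Accuracy = (TP+TN)/N = (12+14)/31 = 0.8387

0.8387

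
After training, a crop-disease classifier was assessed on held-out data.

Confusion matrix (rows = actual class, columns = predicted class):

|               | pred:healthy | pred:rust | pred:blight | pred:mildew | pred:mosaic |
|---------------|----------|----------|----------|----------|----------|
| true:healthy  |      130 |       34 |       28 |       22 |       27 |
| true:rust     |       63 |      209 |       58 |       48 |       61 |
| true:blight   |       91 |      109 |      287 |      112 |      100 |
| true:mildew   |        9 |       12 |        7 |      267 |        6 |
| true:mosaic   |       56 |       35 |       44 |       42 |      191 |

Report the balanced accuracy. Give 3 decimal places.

0.566

Balanced accuracy = mean of per-class recall.
  healthy: recall = 130/241 = 0.5394
  rust: recall = 209/439 = 0.4761
  blight: recall = 287/699 = 0.4106
  mildew: recall = 267/301 = 0.8870
  mosaic: recall = 191/368 = 0.5190
Mean = (0.5394 + 0.4761 + 0.4106 + 0.8870 + 0.5190) / 5 = 0.566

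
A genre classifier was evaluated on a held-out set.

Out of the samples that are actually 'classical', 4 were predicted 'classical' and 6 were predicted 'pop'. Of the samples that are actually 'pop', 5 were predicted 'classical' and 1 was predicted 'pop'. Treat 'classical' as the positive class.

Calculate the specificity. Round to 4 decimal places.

Specificity = TN/(TN+FP) = 1/(1+5) = 0.1667

0.1667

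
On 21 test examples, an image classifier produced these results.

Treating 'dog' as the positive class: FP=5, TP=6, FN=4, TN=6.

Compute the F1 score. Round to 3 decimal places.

0.571

Precision = TP/(TP+FP) = 6/11 = 0.5455
Recall = TP/(TP+FN) = 6/10 = 0.6000
F1 = 2·TP/(2·TP+FP+FN) = 12/21 = 0.571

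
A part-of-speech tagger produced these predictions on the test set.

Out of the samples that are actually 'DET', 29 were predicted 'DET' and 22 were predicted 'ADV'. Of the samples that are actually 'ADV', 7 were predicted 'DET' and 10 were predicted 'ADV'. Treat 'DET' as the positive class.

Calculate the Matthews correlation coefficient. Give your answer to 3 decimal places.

MCC = (TP·TN − FP·FN) / √((TP+FP)(TP+FN)(TN+FP)(TN+FN))
Numerator = 29·10 − 7·22 = 136
Denominator = √(36·51·17·32) = √998784 = 999.3918
MCC = 136 / 999.3918 = 0.136

0.136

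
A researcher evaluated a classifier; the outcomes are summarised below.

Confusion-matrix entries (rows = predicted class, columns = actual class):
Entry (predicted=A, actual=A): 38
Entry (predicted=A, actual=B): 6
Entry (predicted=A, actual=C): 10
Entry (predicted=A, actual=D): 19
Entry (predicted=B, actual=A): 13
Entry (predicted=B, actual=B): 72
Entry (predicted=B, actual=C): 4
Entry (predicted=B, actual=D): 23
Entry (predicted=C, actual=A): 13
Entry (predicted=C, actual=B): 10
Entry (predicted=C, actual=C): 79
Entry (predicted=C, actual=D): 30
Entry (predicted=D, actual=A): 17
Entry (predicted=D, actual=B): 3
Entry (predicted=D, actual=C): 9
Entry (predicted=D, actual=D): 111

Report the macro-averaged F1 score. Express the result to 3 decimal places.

0.641

Per-class F1 score (2·TP/(2·TP+FP+FN)):
  A: TP=38, FP=6+10+19=35, FN=13+13+17=43 → 76/154 = 0.4935
  B: TP=72, FP=13+4+23=40, FN=6+10+3=19 → 144/203 = 0.7094
  C: TP=79, FP=13+10+30=53, FN=10+4+9=23 → 158/234 = 0.6752
  D: TP=111, FP=17+3+9=29, FN=19+23+30=72 → 222/323 = 0.6873
Macro-F1 score = mean = (0.4935 + 0.7094 + 0.6752 + 0.6873) / 4 = 0.641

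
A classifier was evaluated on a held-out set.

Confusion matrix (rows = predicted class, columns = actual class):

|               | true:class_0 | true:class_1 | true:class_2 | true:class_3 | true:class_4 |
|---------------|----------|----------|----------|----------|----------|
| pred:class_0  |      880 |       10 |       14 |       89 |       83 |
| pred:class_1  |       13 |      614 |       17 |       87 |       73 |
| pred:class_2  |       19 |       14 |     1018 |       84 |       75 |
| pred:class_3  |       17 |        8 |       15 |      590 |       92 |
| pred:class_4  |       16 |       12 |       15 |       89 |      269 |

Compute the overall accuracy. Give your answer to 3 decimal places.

0.800

Accuracy = trace / total = (880+614+1018+590+269=3371) / 4213 = 3371/4213 = 0.800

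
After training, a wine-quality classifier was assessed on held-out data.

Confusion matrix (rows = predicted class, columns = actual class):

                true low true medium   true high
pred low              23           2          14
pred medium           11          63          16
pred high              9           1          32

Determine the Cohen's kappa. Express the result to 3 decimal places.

0.524

Observed agreement pₒ = trace/N = 118/171 = 0.6901
Expected agreement pₑ = Σ (rowᵢ·colᵢ)/N² = (43·39 + 66·90 + 62·42)/171² = 0.3495
κ = (pₒ − pₑ)/(1 − pₑ) = (0.6901 − 0.3495)/(1 − 0.3495) = 0.524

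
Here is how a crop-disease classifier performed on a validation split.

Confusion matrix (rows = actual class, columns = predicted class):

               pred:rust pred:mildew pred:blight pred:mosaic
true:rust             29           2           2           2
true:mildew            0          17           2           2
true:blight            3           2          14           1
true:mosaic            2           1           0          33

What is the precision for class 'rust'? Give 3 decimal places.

0.853

precision = TP/(TP+FP).
rust: TP=29, FP=0+3+2=5 → 29/34 = 0.8529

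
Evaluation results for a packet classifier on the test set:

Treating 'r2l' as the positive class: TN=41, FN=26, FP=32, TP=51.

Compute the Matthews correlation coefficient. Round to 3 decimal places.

0.225

MCC = (TP·TN − FP·FN) / √((TP+FP)(TP+FN)(TN+FP)(TN+FN))
Numerator = 51·41 − 32·26 = 1259
Denominator = √(83·77·73·67) = √31258381 = 5590.9195
MCC = 1259 / 5590.9195 = 0.225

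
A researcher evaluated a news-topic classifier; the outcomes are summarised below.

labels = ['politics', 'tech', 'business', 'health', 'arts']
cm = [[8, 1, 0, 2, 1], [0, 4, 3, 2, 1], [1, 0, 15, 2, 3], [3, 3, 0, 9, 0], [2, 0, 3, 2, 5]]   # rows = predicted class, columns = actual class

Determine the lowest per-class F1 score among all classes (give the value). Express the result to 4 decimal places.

0.4444

Per-class F1 score (2·TP/(2·TP+FP+FN)):
  politics: TP=8, FP=1+0+2+1=4, FN=0+1+3+2=6 → 16/26 = 0.61538
  tech: TP=4, FP=0+3+2+1=6, FN=1+0+3+0=4 → 8/18 = 0.44444
  business: TP=15, FP=1+0+2+3=6, FN=0+3+0+3=6 → 30/42 = 0.71429
  health: TP=9, FP=3+3+0+0=6, FN=2+2+2+2=8 → 18/32 = 0.56250
  arts: TP=5, FP=2+0+3+2=7, FN=1+1+3+0=5 → 10/22 = 0.45455
Lowest is class 'tech' with F1 score = 0.4444.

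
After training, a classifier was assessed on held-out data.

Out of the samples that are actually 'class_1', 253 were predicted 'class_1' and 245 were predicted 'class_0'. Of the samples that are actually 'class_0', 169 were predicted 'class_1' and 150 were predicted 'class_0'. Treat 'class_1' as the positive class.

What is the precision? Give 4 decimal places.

0.5995

Precision = TP/(TP+FP) = 253/(253+169) = 253/422 = 0.5995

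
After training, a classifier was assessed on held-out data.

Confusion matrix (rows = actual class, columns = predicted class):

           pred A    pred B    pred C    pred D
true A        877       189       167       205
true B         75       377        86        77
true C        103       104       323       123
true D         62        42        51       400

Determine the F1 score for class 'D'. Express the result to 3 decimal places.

0.588

Treat 'D' as positive and all other classes as negative.
F1 score = 2·TP/(2·TP+FP+FN).
D: TP=400, FP=205+77+123=405, FN=62+42+51=155 → 800/1360 = 0.5882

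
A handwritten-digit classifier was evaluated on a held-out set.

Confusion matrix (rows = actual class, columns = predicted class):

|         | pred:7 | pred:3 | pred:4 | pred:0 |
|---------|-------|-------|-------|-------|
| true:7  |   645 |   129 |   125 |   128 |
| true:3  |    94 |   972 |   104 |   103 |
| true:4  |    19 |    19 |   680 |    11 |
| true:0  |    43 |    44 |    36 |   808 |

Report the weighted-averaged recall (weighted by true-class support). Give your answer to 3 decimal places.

0.784

Per-class recall (TP/(TP+FN)):
  7: TP=645, FN=129+125+128=382 → 645/1027 = 0.6280
  3: TP=972, FN=94+104+103=301 → 972/1273 = 0.7636
  4: TP=680, FN=19+19+11=49 → 680/729 = 0.9328
  0: TP=808, FN=43+44+36=123 → 808/931 = 0.8679
Weighted-recall = Σ (supportᵢ/N)·recallᵢ with N=3960: (1027/3960)·0.6280 + (1273/3960)·0.7636 + (729/3960)·0.9328 + (931/3960)·0.8679 = 0.784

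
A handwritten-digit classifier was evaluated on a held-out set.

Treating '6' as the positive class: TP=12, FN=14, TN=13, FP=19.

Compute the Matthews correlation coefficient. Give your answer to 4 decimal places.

-0.1318

MCC = (TP·TN − FP·FN) / √((TP+FP)(TP+FN)(TN+FP)(TN+FN))
Numerator = 12·13 − 19·14 = -110
Denominator = √(31·26·32·27) = √696384 = 834.4963
MCC = -110 / 834.4963 = -0.1318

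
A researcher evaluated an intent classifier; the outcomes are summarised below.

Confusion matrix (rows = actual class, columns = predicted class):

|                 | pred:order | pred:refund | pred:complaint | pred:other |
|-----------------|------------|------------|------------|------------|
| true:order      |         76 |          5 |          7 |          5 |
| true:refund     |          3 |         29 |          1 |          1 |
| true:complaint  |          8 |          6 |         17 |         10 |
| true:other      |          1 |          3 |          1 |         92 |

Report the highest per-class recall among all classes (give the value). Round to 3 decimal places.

Per-class recall (TP/(TP+FN)):
  order: TP=76, FN=5+7+5=17 → 76/93 = 0.8172
  refund: TP=29, FN=3+1+1=5 → 29/34 = 0.8529
  complaint: TP=17, FN=8+6+10=24 → 17/41 = 0.4146
  other: TP=92, FN=1+3+1=5 → 92/97 = 0.9485
Highest is class 'other' with recall = 0.948.

0.948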